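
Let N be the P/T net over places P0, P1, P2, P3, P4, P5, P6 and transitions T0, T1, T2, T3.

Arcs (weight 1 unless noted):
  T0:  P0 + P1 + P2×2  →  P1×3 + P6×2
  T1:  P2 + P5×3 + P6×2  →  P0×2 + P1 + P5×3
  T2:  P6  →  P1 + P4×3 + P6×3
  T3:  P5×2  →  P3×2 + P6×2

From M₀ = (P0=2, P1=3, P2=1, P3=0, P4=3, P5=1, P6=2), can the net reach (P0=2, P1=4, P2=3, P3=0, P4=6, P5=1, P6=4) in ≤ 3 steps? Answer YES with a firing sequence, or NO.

NO — not reachable within 3 firings

depth 0: 1 marking
depth 1: 2 markings reached so far
depth 2: 3 markings reached so far
depth 3: 4 markings reached so far
target is not among the 4 markings reachable within 3 steps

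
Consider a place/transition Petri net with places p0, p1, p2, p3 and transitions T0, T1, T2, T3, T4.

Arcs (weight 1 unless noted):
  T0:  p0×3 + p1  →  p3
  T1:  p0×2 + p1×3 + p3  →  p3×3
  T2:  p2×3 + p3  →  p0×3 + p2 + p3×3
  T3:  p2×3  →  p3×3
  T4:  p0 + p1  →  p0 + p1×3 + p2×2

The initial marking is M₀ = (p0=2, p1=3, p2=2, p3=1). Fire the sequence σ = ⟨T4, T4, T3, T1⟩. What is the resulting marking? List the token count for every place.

(p0=0, p1=4, p2=3, p3=6)

step 1: fire T4:  (p0=2, p1=3, p2=2, p3=1) → (p0=2, p1=5, p2=4, p3=1)
step 2: fire T4:  (p0=2, p1=5, p2=4, p3=1) → (p0=2, p1=7, p2=6, p3=1)
step 3: fire T3:  (p0=2, p1=7, p2=6, p3=1) → (p0=2, p1=7, p2=3, p3=4)
step 4: fire T1:  (p0=2, p1=7, p2=3, p3=4) → (p0=0, p1=4, p2=3, p3=6)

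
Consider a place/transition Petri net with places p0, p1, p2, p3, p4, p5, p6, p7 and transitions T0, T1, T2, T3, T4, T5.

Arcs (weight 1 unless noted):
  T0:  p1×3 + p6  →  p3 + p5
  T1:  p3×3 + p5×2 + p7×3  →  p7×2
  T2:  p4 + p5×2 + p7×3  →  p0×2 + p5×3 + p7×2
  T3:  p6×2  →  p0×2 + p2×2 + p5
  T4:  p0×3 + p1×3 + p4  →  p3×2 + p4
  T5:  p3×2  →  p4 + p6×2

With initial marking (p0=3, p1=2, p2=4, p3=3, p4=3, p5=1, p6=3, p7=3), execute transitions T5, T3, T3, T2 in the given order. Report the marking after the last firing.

step 1: fire T5:  (p0=3, p1=2, p2=4, p3=3, p4=3, p5=1, p6=3, p7=3) → (p0=3, p1=2, p2=4, p3=1, p4=4, p5=1, p6=5, p7=3)
step 2: fire T3:  (p0=3, p1=2, p2=4, p3=1, p4=4, p5=1, p6=5, p7=3) → (p0=5, p1=2, p2=6, p3=1, p4=4, p5=2, p6=3, p7=3)
step 3: fire T3:  (p0=5, p1=2, p2=6, p3=1, p4=4, p5=2, p6=3, p7=3) → (p0=7, p1=2, p2=8, p3=1, p4=4, p5=3, p6=1, p7=3)
step 4: fire T2:  (p0=7, p1=2, p2=8, p3=1, p4=4, p5=3, p6=1, p7=3) → (p0=9, p1=2, p2=8, p3=1, p4=3, p5=4, p6=1, p7=2)

(p0=9, p1=2, p2=8, p3=1, p4=3, p5=4, p6=1, p7=2)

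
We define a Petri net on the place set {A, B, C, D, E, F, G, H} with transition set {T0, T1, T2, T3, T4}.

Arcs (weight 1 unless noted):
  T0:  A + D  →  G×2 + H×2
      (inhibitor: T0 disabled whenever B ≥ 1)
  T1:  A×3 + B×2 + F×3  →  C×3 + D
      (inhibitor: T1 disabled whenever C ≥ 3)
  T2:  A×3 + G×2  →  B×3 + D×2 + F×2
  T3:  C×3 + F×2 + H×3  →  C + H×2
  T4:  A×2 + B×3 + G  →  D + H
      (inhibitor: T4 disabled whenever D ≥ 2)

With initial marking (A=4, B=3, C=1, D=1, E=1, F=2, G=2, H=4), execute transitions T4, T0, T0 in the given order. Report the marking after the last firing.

step 1: fire T4:  (A=4, B=3, C=1, D=1, E=1, F=2, G=2, H=4) → (A=2, B=0, C=1, D=2, E=1, F=2, G=1, H=5)
step 2: fire T0:  (A=2, B=0, C=1, D=2, E=1, F=2, G=1, H=5) → (A=1, B=0, C=1, D=1, E=1, F=2, G=3, H=7)
step 3: fire T0:  (A=1, B=0, C=1, D=1, E=1, F=2, G=3, H=7) → (A=0, B=0, C=1, D=0, E=1, F=2, G=5, H=9)

(A=0, B=0, C=1, D=0, E=1, F=2, G=5, H=9)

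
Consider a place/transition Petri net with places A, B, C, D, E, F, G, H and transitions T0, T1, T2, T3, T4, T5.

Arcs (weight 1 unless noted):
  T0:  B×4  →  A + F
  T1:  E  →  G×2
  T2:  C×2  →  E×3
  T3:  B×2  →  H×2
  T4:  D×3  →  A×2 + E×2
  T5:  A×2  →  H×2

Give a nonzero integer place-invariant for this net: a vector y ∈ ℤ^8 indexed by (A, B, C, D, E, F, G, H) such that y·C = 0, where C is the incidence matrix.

Incidence matrix C (rows=places, cols=transitions):
       T0   T1   T2   T3   T4   T5
    A   1    0    0    0    2   -2
    B  -4    0    0   -2    0    0
    C   0    0   -2    0    0    0
    D   0    0    0    0   -3    0
    E   0   -1    3    0    2    0
    F   1    0    0    0    0    0
    G   0    2    0    0    0    0
    H   0    0    0    2    0    2

Candidate y = [0, 0, 9, 4, 6, 0, 3, 0]; check y·C column-wise:
  col T0: 0·1 + 0·-4 + 9·0 + 4·0 + 6·0 + 0·1 + 3·0 = 0
  col T1: 9·0 + 4·0 + 6·-1 + 3·2 = 0
  col T2: 9·-2 + 4·0 + 6·3 + 3·0 = 0
  col T3: 0·-2 + 9·0 + 4·0 + 6·0 + 3·0 + 0·2 = 0
  col T4: 0·2 + 9·0 + 4·-3 + 6·2 + 3·0 = 0
  col T5: 0·-2 + 9·0 + 4·0 + 6·0 + 3·0 + 0·2 = 0

y = (A:0, B:0, C:9, D:4, E:6, F:0, G:3, H:0)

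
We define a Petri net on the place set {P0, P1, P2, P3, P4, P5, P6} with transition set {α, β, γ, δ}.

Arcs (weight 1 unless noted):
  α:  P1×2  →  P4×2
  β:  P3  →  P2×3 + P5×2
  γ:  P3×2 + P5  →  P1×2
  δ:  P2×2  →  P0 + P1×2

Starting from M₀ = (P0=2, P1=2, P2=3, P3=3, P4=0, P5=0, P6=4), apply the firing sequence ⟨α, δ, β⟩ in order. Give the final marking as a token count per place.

(P0=3, P1=2, P2=4, P3=2, P4=2, P5=2, P6=4)

step 1: fire α:  (P0=2, P1=2, P2=3, P3=3, P4=0, P5=0, P6=4) → (P0=2, P1=0, P2=3, P3=3, P4=2, P5=0, P6=4)
step 2: fire δ:  (P0=2, P1=0, P2=3, P3=3, P4=2, P5=0, P6=4) → (P0=3, P1=2, P2=1, P3=3, P4=2, P5=0, P6=4)
step 3: fire β:  (P0=3, P1=2, P2=1, P3=3, P4=2, P5=0, P6=4) → (P0=3, P1=2, P2=4, P3=2, P4=2, P5=2, P6=4)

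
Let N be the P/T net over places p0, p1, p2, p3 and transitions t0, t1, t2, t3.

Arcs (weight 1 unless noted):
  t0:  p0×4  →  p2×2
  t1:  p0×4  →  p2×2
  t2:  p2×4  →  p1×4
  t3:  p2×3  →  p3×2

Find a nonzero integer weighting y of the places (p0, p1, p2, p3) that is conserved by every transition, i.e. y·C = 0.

Incidence matrix C (rows=places, cols=transitions):
       t0   t1   t2   t3
   p0  -4   -4    0    0
   p1   0    0    4    0
   p2   2    2   -4   -3
   p3   0    0    0    2

Candidate y = [1, 2, 2, 3]; check y·C column-wise:
  col t0: 1·-4 + 2·0 + 2·2 + 3·0 = 0
  col t1: 1·-4 + 2·0 + 2·2 + 3·0 = 0
  col t2: 1·0 + 2·4 + 2·-4 + 3·0 = 0
  col t3: 1·0 + 2·0 + 2·-3 + 3·2 = 0

y = (p0:1, p1:2, p2:2, p3:3)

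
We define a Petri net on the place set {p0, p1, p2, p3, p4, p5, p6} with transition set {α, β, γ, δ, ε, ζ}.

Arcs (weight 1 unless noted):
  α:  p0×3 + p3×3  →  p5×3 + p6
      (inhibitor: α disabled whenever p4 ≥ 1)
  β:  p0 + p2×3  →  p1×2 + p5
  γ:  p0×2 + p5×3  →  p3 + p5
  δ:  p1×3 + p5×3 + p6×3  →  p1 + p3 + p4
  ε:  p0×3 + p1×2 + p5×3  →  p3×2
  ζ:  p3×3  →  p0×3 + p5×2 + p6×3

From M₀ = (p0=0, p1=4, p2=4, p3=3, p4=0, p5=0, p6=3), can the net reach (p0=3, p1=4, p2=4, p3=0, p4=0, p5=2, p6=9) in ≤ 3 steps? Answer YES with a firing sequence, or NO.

NO — not reachable within 3 firings

depth 0: 1 marking
depth 1: 2 markings reached so far
depth 2: 3 markings reached so far
depth 3: 5 markings reached so far
target is not among the 5 markings reachable within 3 steps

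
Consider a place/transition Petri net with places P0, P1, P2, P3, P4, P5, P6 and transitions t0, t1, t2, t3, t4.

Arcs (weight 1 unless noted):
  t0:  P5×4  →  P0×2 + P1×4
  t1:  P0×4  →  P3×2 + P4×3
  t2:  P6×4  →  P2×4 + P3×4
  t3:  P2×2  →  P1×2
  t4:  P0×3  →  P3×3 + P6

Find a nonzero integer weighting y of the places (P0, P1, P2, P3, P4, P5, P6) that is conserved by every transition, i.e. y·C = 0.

Incidence matrix C (rows=places, cols=transitions):
       t0   t1   t2   t3   t4
   P0   2   -4    0    0   -3
   P1   4    0    0    2    0
   P2   0    0    4   -2    0
   P3   0    2    4    0    3
   P4   0    3    0    0    0
   P5  -4    0    0    0    0
   P6   0    0   -4    0    1

Candidate y = [6, -6, -6, 6, 4, -3, 0]; check y·C column-wise:
  col t0: 6·2 + -6·4 + -6·0 + 6·0 + 4·0 + -3·-4 = 0
  col t1: 6·-4 + -6·0 + -6·0 + 6·2 + 4·3 + -3·0 = 0
  col t2: 6·0 + -6·0 + -6·4 + 6·4 + 4·0 + -3·0 + 0·-4 = 0
  col t3: 6·0 + -6·2 + -6·-2 + 6·0 + 4·0 + -3·0 = 0
  col t4: 6·-3 + -6·0 + -6·0 + 6·3 + 4·0 + -3·0 + 0·1 = 0

y = (P0:6, P1:-6, P2:-6, P3:6, P4:4, P5:-3, P6:0)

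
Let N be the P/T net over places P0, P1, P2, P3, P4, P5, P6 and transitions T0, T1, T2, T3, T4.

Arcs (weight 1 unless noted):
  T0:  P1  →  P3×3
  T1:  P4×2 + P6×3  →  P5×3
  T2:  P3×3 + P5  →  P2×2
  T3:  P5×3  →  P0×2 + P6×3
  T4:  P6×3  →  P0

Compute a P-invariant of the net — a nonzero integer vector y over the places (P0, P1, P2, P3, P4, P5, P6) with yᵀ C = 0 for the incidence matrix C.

y = (P0:0, P1:6, P2:3, P3:2, P4:0, P5:0, P6:0)

Incidence matrix C (rows=places, cols=transitions):
       T0   T1   T2   T3   T4
   P0   0    0    0    2    1
   P1  -1    0    0    0    0
   P2   0    0    2    0    0
   P3   3    0   -3    0    0
   P4   0   -2    0    0    0
   P5   0    3   -1   -3    0
   P6   0   -3    0    3   -3

Candidate y = [0, 6, 3, 2, 0, 0, 0]; check y·C column-wise:
  col T0: 6·-1 + 3·0 + 2·3 = 0
  col T1: 6·0 + 3·0 + 2·0 + 0·-2 + 0·3 + 0·-3 = 0
  col T2: 6·0 + 3·2 + 2·-3 + 0·-1 = 0
  col T3: 0·2 + 6·0 + 3·0 + 2·0 + 0·-3 + 0·3 = 0
  col T4: 0·1 + 6·0 + 3·0 + 2·0 + 0·-3 = 0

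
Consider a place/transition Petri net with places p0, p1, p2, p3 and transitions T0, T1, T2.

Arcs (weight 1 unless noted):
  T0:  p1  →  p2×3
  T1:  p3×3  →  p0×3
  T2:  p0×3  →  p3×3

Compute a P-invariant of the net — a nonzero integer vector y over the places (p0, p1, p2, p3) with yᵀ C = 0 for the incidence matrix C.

Incidence matrix C (rows=places, cols=transitions):
       T0   T1   T2
   p0   0    3   -3
   p1  -1    0    0
   p2   3    0    0
   p3   0   -3    3

Candidate y = [0, 3, 1, 0]; check y·C column-wise:
  col T0: 3·-1 + 1·3 = 0
  col T1: 0·3 + 3·0 + 1·0 + 0·-3 = 0
  col T2: 0·-3 + 3·0 + 1·0 + 0·3 = 0

y = (p0:0, p1:3, p2:1, p3:0)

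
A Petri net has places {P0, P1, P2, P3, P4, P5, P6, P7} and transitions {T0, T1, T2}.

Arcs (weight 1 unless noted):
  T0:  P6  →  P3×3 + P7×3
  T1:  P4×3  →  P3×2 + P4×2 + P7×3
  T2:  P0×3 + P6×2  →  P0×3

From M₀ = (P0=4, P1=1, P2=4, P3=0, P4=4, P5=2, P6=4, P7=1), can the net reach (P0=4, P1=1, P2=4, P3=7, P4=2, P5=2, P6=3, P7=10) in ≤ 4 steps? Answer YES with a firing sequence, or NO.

step 1: fire T0:  (P0=4, P1=1, P2=4, P3=0, P4=4, P5=2, P6=4, P7=1) → (P0=4, P1=1, P2=4, P3=3, P4=4, P5=2, P6=3, P7=4)
step 2: fire T1:  (P0=4, P1=1, P2=4, P3=3, P4=4, P5=2, P6=3, P7=4) → (P0=4, P1=1, P2=4, P3=5, P4=3, P5=2, P6=3, P7=7)
step 3: fire T1:  (P0=4, P1=1, P2=4, P3=5, P4=3, P5=2, P6=3, P7=7) → (P0=4, P1=1, P2=4, P3=7, P4=2, P5=2, P6=3, P7=10)

YES — reachable via ⟨T0, T1, T1⟩ (3 firings)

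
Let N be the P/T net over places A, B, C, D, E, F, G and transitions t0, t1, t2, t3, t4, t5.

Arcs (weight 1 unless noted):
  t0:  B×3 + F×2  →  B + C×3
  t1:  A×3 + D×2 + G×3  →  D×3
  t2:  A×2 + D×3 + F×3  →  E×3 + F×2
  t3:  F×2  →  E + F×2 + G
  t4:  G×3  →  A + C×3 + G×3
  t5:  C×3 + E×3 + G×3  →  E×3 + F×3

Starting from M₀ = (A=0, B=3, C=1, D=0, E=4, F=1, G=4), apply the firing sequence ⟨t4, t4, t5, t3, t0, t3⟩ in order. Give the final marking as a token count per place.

(A=2, B=1, C=7, D=0, E=6, F=2, G=3)

step 1: fire t4:  (A=0, B=3, C=1, D=0, E=4, F=1, G=4) → (A=1, B=3, C=4, D=0, E=4, F=1, G=4)
step 2: fire t4:  (A=1, B=3, C=4, D=0, E=4, F=1, G=4) → (A=2, B=3, C=7, D=0, E=4, F=1, G=4)
step 3: fire t5:  (A=2, B=3, C=7, D=0, E=4, F=1, G=4) → (A=2, B=3, C=4, D=0, E=4, F=4, G=1)
step 4: fire t3:  (A=2, B=3, C=4, D=0, E=4, F=4, G=1) → (A=2, B=3, C=4, D=0, E=5, F=4, G=2)
step 5: fire t0:  (A=2, B=3, C=4, D=0, E=5, F=4, G=2) → (A=2, B=1, C=7, D=0, E=5, F=2, G=2)
step 6: fire t3:  (A=2, B=1, C=7, D=0, E=5, F=2, G=2) → (A=2, B=1, C=7, D=0, E=6, F=2, G=3)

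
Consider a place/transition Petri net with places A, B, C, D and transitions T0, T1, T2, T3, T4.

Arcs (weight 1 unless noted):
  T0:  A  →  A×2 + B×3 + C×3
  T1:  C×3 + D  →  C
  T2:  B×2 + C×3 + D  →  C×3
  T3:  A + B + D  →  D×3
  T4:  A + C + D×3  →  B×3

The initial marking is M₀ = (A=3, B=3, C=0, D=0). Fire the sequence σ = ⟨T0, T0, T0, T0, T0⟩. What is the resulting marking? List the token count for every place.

step 1: fire T0:  (A=3, B=3, C=0, D=0) → (A=4, B=6, C=3, D=0)
step 2: fire T0:  (A=4, B=6, C=3, D=0) → (A=5, B=9, C=6, D=0)
step 3: fire T0:  (A=5, B=9, C=6, D=0) → (A=6, B=12, C=9, D=0)
step 4: fire T0:  (A=6, B=12, C=9, D=0) → (A=7, B=15, C=12, D=0)
step 5: fire T0:  (A=7, B=15, C=12, D=0) → (A=8, B=18, C=15, D=0)

(A=8, B=18, C=15, D=0)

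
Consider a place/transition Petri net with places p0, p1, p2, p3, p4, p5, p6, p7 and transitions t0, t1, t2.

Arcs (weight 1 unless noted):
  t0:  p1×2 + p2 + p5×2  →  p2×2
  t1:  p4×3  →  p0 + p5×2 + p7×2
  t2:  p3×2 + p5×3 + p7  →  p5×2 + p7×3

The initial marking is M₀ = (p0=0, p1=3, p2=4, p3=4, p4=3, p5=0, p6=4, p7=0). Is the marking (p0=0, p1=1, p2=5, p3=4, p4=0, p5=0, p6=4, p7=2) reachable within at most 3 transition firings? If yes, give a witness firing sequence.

depth 0: 1 marking
depth 1: 2 markings reached so far
depth 2: 3 markings reached so far
depth 3: 3 markings reached so far
(frontier empty at depth 3; search complete)
target is not among the 3 markings reachable within 3 steps

NO — not reachable within 3 firings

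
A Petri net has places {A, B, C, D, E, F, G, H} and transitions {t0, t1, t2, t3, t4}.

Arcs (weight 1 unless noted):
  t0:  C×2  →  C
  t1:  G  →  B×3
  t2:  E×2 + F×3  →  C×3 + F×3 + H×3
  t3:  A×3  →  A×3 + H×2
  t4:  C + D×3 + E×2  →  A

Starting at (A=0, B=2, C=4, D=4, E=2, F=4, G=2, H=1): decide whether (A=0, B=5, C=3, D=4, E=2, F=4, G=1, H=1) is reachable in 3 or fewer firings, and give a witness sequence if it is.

YES — reachable via ⟨t0, t1⟩ (2 firings)

step 1: fire t0:  (A=0, B=2, C=4, D=4, E=2, F=4, G=2, H=1) → (A=0, B=2, C=3, D=4, E=2, F=4, G=2, H=1)
step 2: fire t1:  (A=0, B=2, C=3, D=4, E=2, F=4, G=2, H=1) → (A=0, B=5, C=3, D=4, E=2, F=4, G=1, H=1)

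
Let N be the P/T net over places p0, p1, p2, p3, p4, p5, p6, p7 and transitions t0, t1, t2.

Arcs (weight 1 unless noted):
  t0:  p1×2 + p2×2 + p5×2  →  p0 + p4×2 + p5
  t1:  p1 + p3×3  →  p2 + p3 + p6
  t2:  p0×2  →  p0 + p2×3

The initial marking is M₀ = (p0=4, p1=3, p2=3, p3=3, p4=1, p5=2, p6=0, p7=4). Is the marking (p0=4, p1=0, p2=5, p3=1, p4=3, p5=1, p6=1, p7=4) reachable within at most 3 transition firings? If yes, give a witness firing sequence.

step 1: fire t0:  (p0=4, p1=3, p2=3, p3=3, p4=1, p5=2, p6=0, p7=4) → (p0=5, p1=1, p2=1, p3=3, p4=3, p5=1, p6=0, p7=4)
step 2: fire t1:  (p0=5, p1=1, p2=1, p3=3, p4=3, p5=1, p6=0, p7=4) → (p0=5, p1=0, p2=2, p3=1, p4=3, p5=1, p6=1, p7=4)
step 3: fire t2:  (p0=5, p1=0, p2=2, p3=1, p4=3, p5=1, p6=1, p7=4) → (p0=4, p1=0, p2=5, p3=1, p4=3, p5=1, p6=1, p7=4)

YES — reachable via ⟨t0, t1, t2⟩ (3 firings)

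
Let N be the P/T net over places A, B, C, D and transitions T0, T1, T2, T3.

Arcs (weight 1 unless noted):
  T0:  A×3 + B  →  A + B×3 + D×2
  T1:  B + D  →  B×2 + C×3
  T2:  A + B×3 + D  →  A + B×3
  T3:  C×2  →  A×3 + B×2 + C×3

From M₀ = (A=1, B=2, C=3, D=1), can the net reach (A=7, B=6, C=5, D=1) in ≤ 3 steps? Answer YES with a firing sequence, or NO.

YES — reachable via ⟨T3, T3⟩ (2 firings)

step 1: fire T3:  (A=1, B=2, C=3, D=1) → (A=4, B=4, C=4, D=1)
step 2: fire T3:  (A=4, B=4, C=4, D=1) → (A=7, B=6, C=5, D=1)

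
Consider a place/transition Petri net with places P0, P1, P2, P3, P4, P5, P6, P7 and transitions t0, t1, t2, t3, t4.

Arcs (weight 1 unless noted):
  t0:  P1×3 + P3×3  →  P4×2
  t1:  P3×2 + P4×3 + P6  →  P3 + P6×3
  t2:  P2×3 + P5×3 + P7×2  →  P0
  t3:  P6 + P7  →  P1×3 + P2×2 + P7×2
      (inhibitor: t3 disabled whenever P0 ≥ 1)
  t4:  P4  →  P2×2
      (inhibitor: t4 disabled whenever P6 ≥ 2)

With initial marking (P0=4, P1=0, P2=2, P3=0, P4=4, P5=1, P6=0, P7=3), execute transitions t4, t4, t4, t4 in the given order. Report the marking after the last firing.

(P0=4, P1=0, P2=10, P3=0, P4=0, P5=1, P6=0, P7=3)

step 1: fire t4:  (P0=4, P1=0, P2=2, P3=0, P4=4, P5=1, P6=0, P7=3) → (P0=4, P1=0, P2=4, P3=0, P4=3, P5=1, P6=0, P7=3)
step 2: fire t4:  (P0=4, P1=0, P2=4, P3=0, P4=3, P5=1, P6=0, P7=3) → (P0=4, P1=0, P2=6, P3=0, P4=2, P5=1, P6=0, P7=3)
step 3: fire t4:  (P0=4, P1=0, P2=6, P3=0, P4=2, P5=1, P6=0, P7=3) → (P0=4, P1=0, P2=8, P3=0, P4=1, P5=1, P6=0, P7=3)
step 4: fire t4:  (P0=4, P1=0, P2=8, P3=0, P4=1, P5=1, P6=0, P7=3) → (P0=4, P1=0, P2=10, P3=0, P4=0, P5=1, P6=0, P7=3)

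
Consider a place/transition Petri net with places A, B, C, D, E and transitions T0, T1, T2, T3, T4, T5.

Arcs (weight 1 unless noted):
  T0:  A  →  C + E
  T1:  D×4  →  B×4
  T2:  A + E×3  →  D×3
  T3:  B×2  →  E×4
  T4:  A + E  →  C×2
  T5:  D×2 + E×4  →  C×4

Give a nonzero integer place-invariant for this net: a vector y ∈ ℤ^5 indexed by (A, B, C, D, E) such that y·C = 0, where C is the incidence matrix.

Incidence matrix C (rows=places, cols=transitions):
       T0   T1   T2   T3   T4   T5
    A  -1    0   -1    0   -1    0
    B   0    4    0   -2    0    0
    C   1    0    0    0    2    4
    D   0   -4    3    0    0   -2
    E   1    0   -3    4   -1   -4

Candidate y = [3, 2, 2, 2, 1]; check y·C column-wise:
  col T0: 3·-1 + 2·0 + 2·1 + 2·0 + 1·1 = 0
  col T1: 3·0 + 2·4 + 2·0 + 2·-4 + 1·0 = 0
  col T2: 3·-1 + 2·0 + 2·0 + 2·3 + 1·-3 = 0
  col T3: 3·0 + 2·-2 + 2·0 + 2·0 + 1·4 = 0
  col T4: 3·-1 + 2·0 + 2·2 + 2·0 + 1·-1 = 0
  col T5: 3·0 + 2·0 + 2·4 + 2·-2 + 1·-4 = 0

y = (A:3, B:2, C:2, D:2, E:1)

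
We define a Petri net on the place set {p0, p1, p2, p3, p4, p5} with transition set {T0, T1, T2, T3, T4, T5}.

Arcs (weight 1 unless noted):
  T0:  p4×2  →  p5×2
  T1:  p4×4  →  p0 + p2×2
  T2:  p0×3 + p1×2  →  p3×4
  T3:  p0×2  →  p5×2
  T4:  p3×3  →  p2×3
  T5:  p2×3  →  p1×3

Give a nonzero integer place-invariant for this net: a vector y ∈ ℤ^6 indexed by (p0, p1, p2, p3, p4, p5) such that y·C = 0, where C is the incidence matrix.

Incidence matrix C (rows=places, cols=transitions):
       T0   T1   T2   T3   T4   T5
   p0   0    1   -3   -2    0    0
   p1   0    0   -2    0    0    3
   p2   0    2    0    0    3   -3
   p3   0    0    4    0   -3    0
   p4  -2   -4    0    0    0    0
   p5   2    0    0    2    0    0

Candidate y = [2, 3, 3, 3, 2, 2]; check y·C column-wise:
  col T0: 2·0 + 3·0 + 3·0 + 3·0 + 2·-2 + 2·2 = 0
  col T1: 2·1 + 3·0 + 3·2 + 3·0 + 2·-4 + 2·0 = 0
  col T2: 2·-3 + 3·-2 + 3·0 + 3·4 + 2·0 + 2·0 = 0
  col T3: 2·-2 + 3·0 + 3·0 + 3·0 + 2·0 + 2·2 = 0
  col T4: 2·0 + 3·0 + 3·3 + 3·-3 + 2·0 + 2·0 = 0
  col T5: 2·0 + 3·3 + 3·-3 + 3·0 + 2·0 + 2·0 = 0

y = (p0:2, p1:3, p2:3, p3:3, p4:2, p5:2)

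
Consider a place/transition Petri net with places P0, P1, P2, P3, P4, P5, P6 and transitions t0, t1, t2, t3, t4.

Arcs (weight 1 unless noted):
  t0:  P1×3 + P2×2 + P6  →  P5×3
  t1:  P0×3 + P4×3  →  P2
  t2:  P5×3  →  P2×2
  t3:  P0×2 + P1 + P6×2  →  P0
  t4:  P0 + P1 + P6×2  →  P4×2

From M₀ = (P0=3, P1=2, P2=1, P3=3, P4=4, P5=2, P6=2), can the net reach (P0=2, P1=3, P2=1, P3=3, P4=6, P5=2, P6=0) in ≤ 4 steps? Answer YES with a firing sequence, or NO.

depth 0: 1 marking
depth 1: 4 markings reached so far
depth 2: 4 markings reached so far
(frontier empty at depth 2; search complete)
target is not among the 4 markings reachable within 4 steps

NO — not reachable within 4 firings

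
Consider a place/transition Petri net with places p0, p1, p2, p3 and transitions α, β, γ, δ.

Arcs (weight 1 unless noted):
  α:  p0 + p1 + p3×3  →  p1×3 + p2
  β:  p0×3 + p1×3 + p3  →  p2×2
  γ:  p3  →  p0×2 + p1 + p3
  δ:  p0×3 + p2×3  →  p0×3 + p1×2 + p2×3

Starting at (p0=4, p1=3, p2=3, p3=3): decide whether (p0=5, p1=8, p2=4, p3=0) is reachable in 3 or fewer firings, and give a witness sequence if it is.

step 1: fire γ:  (p0=4, p1=3, p2=3, p3=3) → (p0=6, p1=4, p2=3, p3=3)
step 2: fire α:  (p0=6, p1=4, p2=3, p3=3) → (p0=5, p1=6, p2=4, p3=0)
step 3: fire δ:  (p0=5, p1=6, p2=4, p3=0) → (p0=5, p1=8, p2=4, p3=0)

YES — reachable via ⟨γ, α, δ⟩ (3 firings)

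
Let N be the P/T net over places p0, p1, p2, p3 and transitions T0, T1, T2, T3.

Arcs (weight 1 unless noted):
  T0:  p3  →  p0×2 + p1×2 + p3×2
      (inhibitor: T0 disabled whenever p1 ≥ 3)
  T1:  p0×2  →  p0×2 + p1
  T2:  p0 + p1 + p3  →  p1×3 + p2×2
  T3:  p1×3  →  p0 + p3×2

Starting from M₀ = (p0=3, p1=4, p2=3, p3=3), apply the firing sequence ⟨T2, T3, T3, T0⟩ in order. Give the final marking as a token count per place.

(p0=6, p1=2, p2=5, p3=7)

step 1: fire T2:  (p0=3, p1=4, p2=3, p3=3) → (p0=2, p1=6, p2=5, p3=2)
step 2: fire T3:  (p0=2, p1=6, p2=5, p3=2) → (p0=3, p1=3, p2=5, p3=4)
step 3: fire T3:  (p0=3, p1=3, p2=5, p3=4) → (p0=4, p1=0, p2=5, p3=6)
step 4: fire T0:  (p0=4, p1=0, p2=5, p3=6) → (p0=6, p1=2, p2=5, p3=7)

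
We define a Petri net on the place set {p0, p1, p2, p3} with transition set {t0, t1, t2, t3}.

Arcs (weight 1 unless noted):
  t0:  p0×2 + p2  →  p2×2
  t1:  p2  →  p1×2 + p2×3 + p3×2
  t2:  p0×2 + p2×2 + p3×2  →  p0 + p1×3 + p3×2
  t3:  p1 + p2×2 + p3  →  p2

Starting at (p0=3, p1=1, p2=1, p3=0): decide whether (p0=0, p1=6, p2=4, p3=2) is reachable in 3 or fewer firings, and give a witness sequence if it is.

NO — not reachable within 3 firings

depth 0: 1 marking
depth 1: 3 markings reached so far
depth 2: 7 markings reached so far
depth 3: 13 markings reached so far
target is not among the 13 markings reachable within 3 steps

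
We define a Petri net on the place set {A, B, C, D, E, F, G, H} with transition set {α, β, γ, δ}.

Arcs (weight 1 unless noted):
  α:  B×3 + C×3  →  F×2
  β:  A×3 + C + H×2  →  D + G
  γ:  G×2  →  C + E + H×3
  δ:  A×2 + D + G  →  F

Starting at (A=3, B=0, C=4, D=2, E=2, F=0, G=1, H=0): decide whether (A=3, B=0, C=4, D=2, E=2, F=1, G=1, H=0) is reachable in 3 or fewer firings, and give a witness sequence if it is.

NO — not reachable within 3 firings

depth 0: 1 marking
depth 1: 2 markings reached so far
depth 2: 2 markings reached so far
(frontier empty at depth 2; search complete)
target is not among the 2 markings reachable within 3 steps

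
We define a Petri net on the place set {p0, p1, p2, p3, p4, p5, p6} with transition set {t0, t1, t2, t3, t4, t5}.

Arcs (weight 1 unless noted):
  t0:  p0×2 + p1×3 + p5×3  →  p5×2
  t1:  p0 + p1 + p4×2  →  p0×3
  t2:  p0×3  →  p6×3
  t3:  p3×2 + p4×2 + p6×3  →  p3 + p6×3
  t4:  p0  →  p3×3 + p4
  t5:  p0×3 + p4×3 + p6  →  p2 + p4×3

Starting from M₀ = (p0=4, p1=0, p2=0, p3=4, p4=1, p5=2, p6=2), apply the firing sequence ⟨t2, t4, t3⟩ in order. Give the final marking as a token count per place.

(p0=0, p1=0, p2=0, p3=6, p4=0, p5=2, p6=5)

step 1: fire t2:  (p0=4, p1=0, p2=0, p3=4, p4=1, p5=2, p6=2) → (p0=1, p1=0, p2=0, p3=4, p4=1, p5=2, p6=5)
step 2: fire t4:  (p0=1, p1=0, p2=0, p3=4, p4=1, p5=2, p6=5) → (p0=0, p1=0, p2=0, p3=7, p4=2, p5=2, p6=5)
step 3: fire t3:  (p0=0, p1=0, p2=0, p3=7, p4=2, p5=2, p6=5) → (p0=0, p1=0, p2=0, p3=6, p4=0, p5=2, p6=5)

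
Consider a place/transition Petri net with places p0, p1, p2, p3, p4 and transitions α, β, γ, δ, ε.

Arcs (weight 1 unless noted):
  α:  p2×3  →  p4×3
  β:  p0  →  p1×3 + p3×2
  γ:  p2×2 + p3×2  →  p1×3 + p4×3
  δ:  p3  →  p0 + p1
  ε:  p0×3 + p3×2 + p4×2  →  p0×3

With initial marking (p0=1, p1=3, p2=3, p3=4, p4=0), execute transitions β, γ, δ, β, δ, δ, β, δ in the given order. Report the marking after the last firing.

step 1: fire β:  (p0=1, p1=3, p2=3, p3=4, p4=0) → (p0=0, p1=6, p2=3, p3=6, p4=0)
step 2: fire γ:  (p0=0, p1=6, p2=3, p3=6, p4=0) → (p0=0, p1=9, p2=1, p3=4, p4=3)
step 3: fire δ:  (p0=0, p1=9, p2=1, p3=4, p4=3) → (p0=1, p1=10, p2=1, p3=3, p4=3)
step 4: fire β:  (p0=1, p1=10, p2=1, p3=3, p4=3) → (p0=0, p1=13, p2=1, p3=5, p4=3)
step 5: fire δ:  (p0=0, p1=13, p2=1, p3=5, p4=3) → (p0=1, p1=14, p2=1, p3=4, p4=3)
step 6: fire δ:  (p0=1, p1=14, p2=1, p3=4, p4=3) → (p0=2, p1=15, p2=1, p3=3, p4=3)
step 7: fire β:  (p0=2, p1=15, p2=1, p3=3, p4=3) → (p0=1, p1=18, p2=1, p3=5, p4=3)
step 8: fire δ:  (p0=1, p1=18, p2=1, p3=5, p4=3) → (p0=2, p1=19, p2=1, p3=4, p4=3)

(p0=2, p1=19, p2=1, p3=4, p4=3)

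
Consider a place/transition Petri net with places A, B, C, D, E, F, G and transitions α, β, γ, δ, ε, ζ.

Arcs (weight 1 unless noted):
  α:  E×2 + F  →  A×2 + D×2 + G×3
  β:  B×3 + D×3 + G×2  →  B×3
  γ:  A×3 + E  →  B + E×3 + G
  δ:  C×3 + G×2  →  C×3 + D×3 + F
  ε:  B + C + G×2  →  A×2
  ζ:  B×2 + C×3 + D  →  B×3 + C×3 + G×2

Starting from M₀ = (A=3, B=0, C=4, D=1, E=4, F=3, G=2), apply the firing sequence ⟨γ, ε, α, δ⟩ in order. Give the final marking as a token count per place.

step 1: fire γ:  (A=3, B=0, C=4, D=1, E=4, F=3, G=2) → (A=0, B=1, C=4, D=1, E=6, F=3, G=3)
step 2: fire ε:  (A=0, B=1, C=4, D=1, E=6, F=3, G=3) → (A=2, B=0, C=3, D=1, E=6, F=3, G=1)
step 3: fire α:  (A=2, B=0, C=3, D=1, E=6, F=3, G=1) → (A=4, B=0, C=3, D=3, E=4, F=2, G=4)
step 4: fire δ:  (A=4, B=0, C=3, D=3, E=4, F=2, G=4) → (A=4, B=0, C=3, D=6, E=4, F=3, G=2)

(A=4, B=0, C=3, D=6, E=4, F=3, G=2)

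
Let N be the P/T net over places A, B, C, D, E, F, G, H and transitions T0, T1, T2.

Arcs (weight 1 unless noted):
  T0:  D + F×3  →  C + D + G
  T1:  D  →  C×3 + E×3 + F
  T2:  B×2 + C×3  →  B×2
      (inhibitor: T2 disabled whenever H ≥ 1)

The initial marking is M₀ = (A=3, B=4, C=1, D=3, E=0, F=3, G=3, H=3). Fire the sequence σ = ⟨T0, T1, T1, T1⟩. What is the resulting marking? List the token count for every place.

step 1: fire T0:  (A=3, B=4, C=1, D=3, E=0, F=3, G=3, H=3) → (A=3, B=4, C=2, D=3, E=0, F=0, G=4, H=3)
step 2: fire T1:  (A=3, B=4, C=2, D=3, E=0, F=0, G=4, H=3) → (A=3, B=4, C=5, D=2, E=3, F=1, G=4, H=3)
step 3: fire T1:  (A=3, B=4, C=5, D=2, E=3, F=1, G=4, H=3) → (A=3, B=4, C=8, D=1, E=6, F=2, G=4, H=3)
step 4: fire T1:  (A=3, B=4, C=8, D=1, E=6, F=2, G=4, H=3) → (A=3, B=4, C=11, D=0, E=9, F=3, G=4, H=3)

(A=3, B=4, C=11, D=0, E=9, F=3, G=4, H=3)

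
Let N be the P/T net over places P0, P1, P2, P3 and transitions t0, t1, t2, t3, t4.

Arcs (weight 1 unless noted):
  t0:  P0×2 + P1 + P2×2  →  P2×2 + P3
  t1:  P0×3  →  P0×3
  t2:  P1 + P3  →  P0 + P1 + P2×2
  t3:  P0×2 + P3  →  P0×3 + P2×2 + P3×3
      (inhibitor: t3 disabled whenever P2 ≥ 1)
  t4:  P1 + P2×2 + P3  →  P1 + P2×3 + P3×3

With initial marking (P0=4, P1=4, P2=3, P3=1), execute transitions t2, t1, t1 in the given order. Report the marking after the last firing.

step 1: fire t2:  (P0=4, P1=4, P2=3, P3=1) → (P0=5, P1=4, P2=5, P3=0)
step 2: fire t1:  (P0=5, P1=4, P2=5, P3=0) → (P0=5, P1=4, P2=5, P3=0)
step 3: fire t1:  (P0=5, P1=4, P2=5, P3=0) → (P0=5, P1=4, P2=5, P3=0)

(P0=5, P1=4, P2=5, P3=0)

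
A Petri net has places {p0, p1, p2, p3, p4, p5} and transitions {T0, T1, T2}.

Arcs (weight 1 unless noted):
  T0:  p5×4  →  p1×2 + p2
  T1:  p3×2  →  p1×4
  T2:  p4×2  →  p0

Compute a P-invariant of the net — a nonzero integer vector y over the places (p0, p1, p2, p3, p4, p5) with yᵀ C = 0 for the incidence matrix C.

Incidence matrix C (rows=places, cols=transitions):
       T0   T1   T2
   p0   0    0    1
   p1   2    4    0
   p2   1    0    0
   p3   0   -2    0
   p4   0    0   -2
   p5  -4    0    0

Candidate y = [0, 1, -2, 2, 0, 0]; check y·C column-wise:
  col T0: 1·2 + -2·1 + 2·0 + 0·-4 = 0
  col T1: 1·4 + -2·0 + 2·-2 = 0
  col T2: 0·1 + 1·0 + -2·0 + 2·0 + 0·-2 = 0

y = (p0:0, p1:1, p2:-2, p3:2, p4:0, p5:0)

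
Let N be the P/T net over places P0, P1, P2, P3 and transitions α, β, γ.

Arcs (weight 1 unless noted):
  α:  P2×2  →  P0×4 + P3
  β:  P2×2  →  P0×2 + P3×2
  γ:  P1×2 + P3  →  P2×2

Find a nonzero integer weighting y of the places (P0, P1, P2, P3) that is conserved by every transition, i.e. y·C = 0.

Incidence matrix C (rows=places, cols=transitions):
        α    β    γ
   P0   4    2    0
   P1   0    0   -2
   P2  -2   -2    2
   P3   1    2   -1

Candidate y = [1, 2, 3, 2]; check y·C column-wise:
  col α: 1·4 + 2·0 + 3·-2 + 2·1 = 0
  col β: 1·2 + 2·0 + 3·-2 + 2·2 = 0
  col γ: 1·0 + 2·-2 + 3·2 + 2·-1 = 0

y = (P0:1, P1:2, P2:3, P3:2)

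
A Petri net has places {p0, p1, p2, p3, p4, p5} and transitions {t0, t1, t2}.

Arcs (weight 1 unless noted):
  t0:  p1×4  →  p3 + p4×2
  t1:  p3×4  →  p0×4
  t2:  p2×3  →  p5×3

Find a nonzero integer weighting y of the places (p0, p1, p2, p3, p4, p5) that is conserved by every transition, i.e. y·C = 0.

Incidence matrix C (rows=places, cols=transitions):
       t0   t1   t2
   p0   0    4    0
   p1  -4    0    0
   p2   0    0   -3
   p3   1   -4    0
   p4   2    0    0
   p5   0    0    3

Candidate y = [4, 1, 0, 4, 0, 0]; check y·C column-wise:
  col t0: 4·0 + 1·-4 + 4·1 + 0·2 = 0
  col t1: 4·4 + 1·0 + 4·-4 = 0
  col t2: 4·0 + 1·0 + 0·-3 + 4·0 + 0·3 = 0

y = (p0:4, p1:1, p2:0, p3:4, p4:0, p5:0)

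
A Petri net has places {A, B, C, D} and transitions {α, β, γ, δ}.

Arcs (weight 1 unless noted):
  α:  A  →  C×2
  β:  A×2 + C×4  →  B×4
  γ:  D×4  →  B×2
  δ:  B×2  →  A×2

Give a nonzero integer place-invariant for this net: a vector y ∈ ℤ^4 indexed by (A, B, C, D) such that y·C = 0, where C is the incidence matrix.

y = (A:2, B:2, C:1, D:1)

Incidence matrix C (rows=places, cols=transitions):
        α    β    γ    δ
    A  -1   -2    0    2
    B   0    4    2   -2
    C   2   -4    0    0
    D   0    0   -4    0

Candidate y = [2, 2, 1, 1]; check y·C column-wise:
  col α: 2·-1 + 2·0 + 1·2 + 1·0 = 0
  col β: 2·-2 + 2·4 + 1·-4 + 1·0 = 0
  col γ: 2·0 + 2·2 + 1·0 + 1·-4 = 0
  col δ: 2·2 + 2·-2 + 1·0 + 1·0 = 0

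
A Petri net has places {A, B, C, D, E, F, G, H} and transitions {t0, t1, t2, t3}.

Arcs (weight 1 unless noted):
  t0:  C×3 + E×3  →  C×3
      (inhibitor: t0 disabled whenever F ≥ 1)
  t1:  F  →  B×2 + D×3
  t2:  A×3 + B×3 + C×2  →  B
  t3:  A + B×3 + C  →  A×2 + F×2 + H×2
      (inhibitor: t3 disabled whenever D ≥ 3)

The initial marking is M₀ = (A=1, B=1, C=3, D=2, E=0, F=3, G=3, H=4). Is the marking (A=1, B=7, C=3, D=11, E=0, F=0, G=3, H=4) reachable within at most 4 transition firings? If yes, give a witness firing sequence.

step 1: fire t1:  (A=1, B=1, C=3, D=2, E=0, F=3, G=3, H=4) → (A=1, B=3, C=3, D=5, E=0, F=2, G=3, H=4)
step 2: fire t1:  (A=1, B=3, C=3, D=5, E=0, F=2, G=3, H=4) → (A=1, B=5, C=3, D=8, E=0, F=1, G=3, H=4)
step 3: fire t1:  (A=1, B=5, C=3, D=8, E=0, F=1, G=3, H=4) → (A=1, B=7, C=3, D=11, E=0, F=0, G=3, H=4)

YES — reachable via ⟨t1, t1, t1⟩ (3 firings)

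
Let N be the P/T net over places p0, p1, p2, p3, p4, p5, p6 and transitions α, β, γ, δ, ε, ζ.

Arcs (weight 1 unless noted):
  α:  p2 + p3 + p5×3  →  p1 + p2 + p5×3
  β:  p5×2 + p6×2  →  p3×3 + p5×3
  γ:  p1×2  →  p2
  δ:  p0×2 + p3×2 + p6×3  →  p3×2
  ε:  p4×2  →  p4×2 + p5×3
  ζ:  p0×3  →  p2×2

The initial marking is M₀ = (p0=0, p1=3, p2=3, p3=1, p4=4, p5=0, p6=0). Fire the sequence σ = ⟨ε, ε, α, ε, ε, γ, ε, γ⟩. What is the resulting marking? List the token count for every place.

(p0=0, p1=0, p2=5, p3=0, p4=4, p5=15, p6=0)

step 1: fire ε:  (p0=0, p1=3, p2=3, p3=1, p4=4, p5=0, p6=0) → (p0=0, p1=3, p2=3, p3=1, p4=4, p5=3, p6=0)
step 2: fire ε:  (p0=0, p1=3, p2=3, p3=1, p4=4, p5=3, p6=0) → (p0=0, p1=3, p2=3, p3=1, p4=4, p5=6, p6=0)
step 3: fire α:  (p0=0, p1=3, p2=3, p3=1, p4=4, p5=6, p6=0) → (p0=0, p1=4, p2=3, p3=0, p4=4, p5=6, p6=0)
step 4: fire ε:  (p0=0, p1=4, p2=3, p3=0, p4=4, p5=6, p6=0) → (p0=0, p1=4, p2=3, p3=0, p4=4, p5=9, p6=0)
step 5: fire ε:  (p0=0, p1=4, p2=3, p3=0, p4=4, p5=9, p6=0) → (p0=0, p1=4, p2=3, p3=0, p4=4, p5=12, p6=0)
step 6: fire γ:  (p0=0, p1=4, p2=3, p3=0, p4=4, p5=12, p6=0) → (p0=0, p1=2, p2=4, p3=0, p4=4, p5=12, p6=0)
step 7: fire ε:  (p0=0, p1=2, p2=4, p3=0, p4=4, p5=12, p6=0) → (p0=0, p1=2, p2=4, p3=0, p4=4, p5=15, p6=0)
step 8: fire γ:  (p0=0, p1=2, p2=4, p3=0, p4=4, p5=15, p6=0) → (p0=0, p1=0, p2=5, p3=0, p4=4, p5=15, p6=0)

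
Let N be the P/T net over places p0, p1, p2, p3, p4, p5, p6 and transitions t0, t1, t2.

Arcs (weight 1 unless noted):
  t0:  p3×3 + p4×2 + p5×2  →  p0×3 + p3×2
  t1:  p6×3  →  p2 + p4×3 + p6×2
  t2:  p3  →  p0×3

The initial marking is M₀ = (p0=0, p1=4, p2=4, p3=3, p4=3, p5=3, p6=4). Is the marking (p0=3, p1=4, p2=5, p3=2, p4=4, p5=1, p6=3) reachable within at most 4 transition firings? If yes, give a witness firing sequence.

YES — reachable via ⟨t0, t1⟩ (2 firings)

step 1: fire t0:  (p0=0, p1=4, p2=4, p3=3, p4=3, p5=3, p6=4) → (p0=3, p1=4, p2=4, p3=2, p4=1, p5=1, p6=4)
step 2: fire t1:  (p0=3, p1=4, p2=4, p3=2, p4=1, p5=1, p6=4) → (p0=3, p1=4, p2=5, p3=2, p4=4, p5=1, p6=3)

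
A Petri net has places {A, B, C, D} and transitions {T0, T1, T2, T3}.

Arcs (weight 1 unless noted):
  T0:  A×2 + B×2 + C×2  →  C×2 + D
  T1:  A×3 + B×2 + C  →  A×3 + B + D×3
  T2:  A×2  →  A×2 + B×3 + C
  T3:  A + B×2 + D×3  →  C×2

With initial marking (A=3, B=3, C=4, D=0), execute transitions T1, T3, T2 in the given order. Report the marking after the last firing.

(A=2, B=3, C=6, D=0)

step 1: fire T1:  (A=3, B=3, C=4, D=0) → (A=3, B=2, C=3, D=3)
step 2: fire T3:  (A=3, B=2, C=3, D=3) → (A=2, B=0, C=5, D=0)
step 3: fire T2:  (A=2, B=0, C=5, D=0) → (A=2, B=3, C=6, D=0)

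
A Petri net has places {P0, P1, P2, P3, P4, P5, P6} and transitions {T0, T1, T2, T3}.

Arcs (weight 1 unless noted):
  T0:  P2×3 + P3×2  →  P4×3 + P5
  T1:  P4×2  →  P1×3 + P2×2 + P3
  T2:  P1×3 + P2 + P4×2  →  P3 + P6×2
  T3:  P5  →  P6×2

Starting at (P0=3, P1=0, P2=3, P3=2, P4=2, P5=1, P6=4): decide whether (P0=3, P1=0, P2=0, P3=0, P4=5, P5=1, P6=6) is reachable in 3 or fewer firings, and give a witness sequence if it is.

step 1: fire T0:  (P0=3, P1=0, P2=3, P3=2, P4=2, P5=1, P6=4) → (P0=3, P1=0, P2=0, P3=0, P4=5, P5=2, P6=4)
step 2: fire T3:  (P0=3, P1=0, P2=0, P3=0, P4=5, P5=2, P6=4) → (P0=3, P1=0, P2=0, P3=0, P4=5, P5=1, P6=6)

YES — reachable via ⟨T0, T3⟩ (2 firings)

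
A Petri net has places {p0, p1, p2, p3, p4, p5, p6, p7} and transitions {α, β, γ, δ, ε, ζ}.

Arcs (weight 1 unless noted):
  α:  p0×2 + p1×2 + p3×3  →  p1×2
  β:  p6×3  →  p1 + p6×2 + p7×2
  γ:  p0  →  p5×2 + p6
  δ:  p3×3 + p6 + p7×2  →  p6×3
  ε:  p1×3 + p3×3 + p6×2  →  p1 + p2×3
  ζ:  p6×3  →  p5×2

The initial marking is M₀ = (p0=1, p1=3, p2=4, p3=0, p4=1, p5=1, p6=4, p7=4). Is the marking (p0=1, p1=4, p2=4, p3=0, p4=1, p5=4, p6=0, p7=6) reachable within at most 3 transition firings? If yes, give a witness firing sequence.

NO — not reachable within 3 firings

depth 0: 1 marking
depth 1: 4 markings reached so far
depth 2: 8 markings reached so far
depth 3: 10 markings reached so far
target is not among the 10 markings reachable within 3 steps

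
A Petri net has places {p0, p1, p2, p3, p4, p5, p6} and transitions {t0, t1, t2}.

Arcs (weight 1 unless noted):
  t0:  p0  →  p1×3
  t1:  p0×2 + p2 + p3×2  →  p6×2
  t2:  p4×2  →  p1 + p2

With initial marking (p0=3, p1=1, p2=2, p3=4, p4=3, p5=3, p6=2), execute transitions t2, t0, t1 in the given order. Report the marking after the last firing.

step 1: fire t2:  (p0=3, p1=1, p2=2, p3=4, p4=3, p5=3, p6=2) → (p0=3, p1=2, p2=3, p3=4, p4=1, p5=3, p6=2)
step 2: fire t0:  (p0=3, p1=2, p2=3, p3=4, p4=1, p5=3, p6=2) → (p0=2, p1=5, p2=3, p3=4, p4=1, p5=3, p6=2)
step 3: fire t1:  (p0=2, p1=5, p2=3, p3=4, p4=1, p5=3, p6=2) → (p0=0, p1=5, p2=2, p3=2, p4=1, p5=3, p6=4)

(p0=0, p1=5, p2=2, p3=2, p4=1, p5=3, p6=4)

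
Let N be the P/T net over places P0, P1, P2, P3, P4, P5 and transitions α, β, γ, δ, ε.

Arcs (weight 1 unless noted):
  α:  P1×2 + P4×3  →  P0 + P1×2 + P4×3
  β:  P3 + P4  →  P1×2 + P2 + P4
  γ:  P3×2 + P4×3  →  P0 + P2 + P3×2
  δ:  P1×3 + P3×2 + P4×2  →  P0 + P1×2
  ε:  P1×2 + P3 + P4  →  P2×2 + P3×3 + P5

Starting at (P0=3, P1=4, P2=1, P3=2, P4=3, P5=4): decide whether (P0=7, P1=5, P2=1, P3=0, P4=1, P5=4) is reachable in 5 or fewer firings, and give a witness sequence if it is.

depth 0: 1 marking
depth 1: 6 markings reached so far
depth 2: 14 markings reached so far
depth 3: 25 markings reached so far
depth 4: 40 markings reached so far
depth 5: 58 markings reached so far
target is not among the 58 markings reachable within 5 steps

NO — not reachable within 5 firings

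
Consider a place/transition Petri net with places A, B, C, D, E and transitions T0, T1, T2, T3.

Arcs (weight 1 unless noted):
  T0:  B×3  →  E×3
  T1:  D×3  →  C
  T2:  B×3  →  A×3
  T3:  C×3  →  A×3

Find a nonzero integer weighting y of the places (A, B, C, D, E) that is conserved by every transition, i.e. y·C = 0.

Incidence matrix C (rows=places, cols=transitions):
       T0   T1   T2   T3
    A   0    0    3    3
    B  -3    0   -3    0
    C   0    1    0   -3
    D   0   -3    0    0
    E   3    0    0    0

Candidate y = [3, 3, 3, 1, 3]; check y·C column-wise:
  col T0: 3·0 + 3·-3 + 3·0 + 1·0 + 3·3 = 0
  col T1: 3·0 + 3·0 + 3·1 + 1·-3 + 3·0 = 0
  col T2: 3·3 + 3·-3 + 3·0 + 1·0 + 3·0 = 0
  col T3: 3·3 + 3·0 + 3·-3 + 1·0 + 3·0 = 0

y = (A:3, B:3, C:3, D:1, E:3)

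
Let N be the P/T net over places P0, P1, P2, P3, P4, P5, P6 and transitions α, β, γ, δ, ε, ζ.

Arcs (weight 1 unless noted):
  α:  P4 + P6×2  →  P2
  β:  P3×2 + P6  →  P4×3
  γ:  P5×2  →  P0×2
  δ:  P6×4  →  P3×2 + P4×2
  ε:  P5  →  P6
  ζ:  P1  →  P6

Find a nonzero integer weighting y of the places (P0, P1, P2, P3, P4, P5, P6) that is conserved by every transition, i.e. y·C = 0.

Incidence matrix C (rows=places, cols=transitions):
        α    β    γ    δ    ε    ζ
   P0   0    0    2    0    0    0
   P1   0    0    0    0    0   -1
   P2   1    0    0    0    0    0
   P3   0   -2    0    2    0    0
   P4  -1    3    0    2    0    0
   P5   0    0   -2    0   -1    0
   P6  -2   -1    0   -4    1    1

Candidate y = [1, 1, 3, 1, 1, 1, 1]; check y·C column-wise:
  col α: 1·0 + 1·0 + 3·1 + 1·0 + 1·-1 + 1·0 + 1·-2 = 0
  col β: 1·0 + 1·0 + 3·0 + 1·-2 + 1·3 + 1·0 + 1·-1 = 0
  col γ: 1·2 + 1·0 + 3·0 + 1·0 + 1·0 + 1·-2 + 1·0 = 0
  col δ: 1·0 + 1·0 + 3·0 + 1·2 + 1·2 + 1·0 + 1·-4 = 0
  col ε: 1·0 + 1·0 + 3·0 + 1·0 + 1·0 + 1·-1 + 1·1 = 0
  col ζ: 1·0 + 1·-1 + 3·0 + 1·0 + 1·0 + 1·0 + 1·1 = 0

y = (P0:1, P1:1, P2:3, P3:1, P4:1, P5:1, P6:1)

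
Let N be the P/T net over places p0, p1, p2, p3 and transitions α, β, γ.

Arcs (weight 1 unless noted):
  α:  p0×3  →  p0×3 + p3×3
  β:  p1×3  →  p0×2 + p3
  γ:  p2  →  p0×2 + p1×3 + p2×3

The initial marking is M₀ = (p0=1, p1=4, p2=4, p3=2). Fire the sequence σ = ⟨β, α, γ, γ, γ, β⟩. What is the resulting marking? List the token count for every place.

(p0=11, p1=7, p2=10, p3=7)

step 1: fire β:  (p0=1, p1=4, p2=4, p3=2) → (p0=3, p1=1, p2=4, p3=3)
step 2: fire α:  (p0=3, p1=1, p2=4, p3=3) → (p0=3, p1=1, p2=4, p3=6)
step 3: fire γ:  (p0=3, p1=1, p2=4, p3=6) → (p0=5, p1=4, p2=6, p3=6)
step 4: fire γ:  (p0=5, p1=4, p2=6, p3=6) → (p0=7, p1=7, p2=8, p3=6)
step 5: fire γ:  (p0=7, p1=7, p2=8, p3=6) → (p0=9, p1=10, p2=10, p3=6)
step 6: fire β:  (p0=9, p1=10, p2=10, p3=6) → (p0=11, p1=7, p2=10, p3=7)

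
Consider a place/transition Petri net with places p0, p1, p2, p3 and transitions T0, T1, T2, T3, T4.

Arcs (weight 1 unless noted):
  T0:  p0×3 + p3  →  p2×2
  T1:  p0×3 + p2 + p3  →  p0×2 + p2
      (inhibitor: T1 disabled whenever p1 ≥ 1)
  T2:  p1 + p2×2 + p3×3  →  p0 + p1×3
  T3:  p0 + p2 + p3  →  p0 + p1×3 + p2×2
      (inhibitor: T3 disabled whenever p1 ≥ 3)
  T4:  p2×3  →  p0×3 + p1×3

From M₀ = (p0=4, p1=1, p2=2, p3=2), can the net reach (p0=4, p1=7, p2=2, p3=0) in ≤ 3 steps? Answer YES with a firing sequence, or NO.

step 1: fire T0:  (p0=4, p1=1, p2=2, p3=2) → (p0=1, p1=1, p2=4, p3=1)
step 2: fire T3:  (p0=1, p1=1, p2=4, p3=1) → (p0=1, p1=4, p2=5, p3=0)
step 3: fire T4:  (p0=1, p1=4, p2=5, p3=0) → (p0=4, p1=7, p2=2, p3=0)

YES — reachable via ⟨T0, T3, T4⟩ (3 firings)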